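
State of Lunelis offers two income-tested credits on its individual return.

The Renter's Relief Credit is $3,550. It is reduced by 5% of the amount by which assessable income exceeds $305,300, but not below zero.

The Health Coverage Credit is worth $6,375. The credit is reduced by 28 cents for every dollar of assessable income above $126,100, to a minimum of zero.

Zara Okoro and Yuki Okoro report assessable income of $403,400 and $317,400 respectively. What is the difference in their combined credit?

Zara ($403,400): Renter's Relief Credit: 5% of the $98,100 excess over $305,300 is $4,905 ≥ base, so the credit is $0. Health Coverage Credit: 28% of the $277,300 excess over $126,100 is $77,644 ≥ base, so the credit is $0. total $0 + $0 = $0
Yuki ($317,400): Renter's Relief Credit: 5% of the $12,100 excess over $305,300 is $605; credit = $3,550 − $605 = $2,945. Health Coverage Credit: 28% of the $191,300 excess over $126,100 is $53,564 ≥ base, so the credit is $0. total $2,945 + $0 = $2,945
Difference: |$0 − $2,945| = $2,945.

$2,945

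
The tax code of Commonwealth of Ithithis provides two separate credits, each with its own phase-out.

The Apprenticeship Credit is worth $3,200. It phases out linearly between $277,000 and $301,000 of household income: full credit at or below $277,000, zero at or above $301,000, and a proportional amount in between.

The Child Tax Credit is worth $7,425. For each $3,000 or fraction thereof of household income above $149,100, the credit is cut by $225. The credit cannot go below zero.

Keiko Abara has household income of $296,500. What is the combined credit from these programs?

Apprenticeship Credit: $296,500 is $19,500 into a $24,000 phase-out range, leaving 4,500/24,000 of the credit: $3,200 × 4,500/24,000 = $600.
Child Tax Credit: income exceeds $149,100 by $147,400 → 50 increments × $225 = $11,250 ≥ base, so the credit is $0.
Total: $600 + $0 = $600.

$600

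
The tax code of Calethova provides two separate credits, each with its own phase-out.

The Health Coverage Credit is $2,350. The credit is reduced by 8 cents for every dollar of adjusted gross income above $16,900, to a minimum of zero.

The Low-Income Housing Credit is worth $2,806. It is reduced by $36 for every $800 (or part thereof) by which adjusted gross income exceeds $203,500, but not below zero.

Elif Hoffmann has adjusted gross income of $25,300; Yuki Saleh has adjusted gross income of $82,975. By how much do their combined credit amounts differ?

$1,678

Elif ($25,300): Health Coverage Credit: 8% of the $8,400 excess over $16,900 is $672; credit = $2,350 − $672 = $1,678. Low-Income Housing Credit: $25,300 is at or below the $203,500 threshold, so the full $2,806 applies. total $1,678 + $2,806 = $4,484
Yuki ($82,975): Health Coverage Credit: 8% of the $66,075 excess over $16,900 is $5,286 ≥ base, so the credit is $0. Low-Income Housing Credit: $82,975 is at or below the $203,500 threshold, so the full $2,806 applies. total $0 + $2,806 = $2,806
Difference: |$4,484 − $2,806| = $1,678.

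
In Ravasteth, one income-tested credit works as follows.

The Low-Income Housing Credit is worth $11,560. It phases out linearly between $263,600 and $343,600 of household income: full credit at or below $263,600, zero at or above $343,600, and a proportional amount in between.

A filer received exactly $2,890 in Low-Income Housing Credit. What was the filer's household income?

$323,600

$2,890 is 2,890/11,560 of the full $11,560, so 8,670/11,560 of the $80,000 range has been used: income = $263,600 + $80,000 × 8,670/11,560 = $323,600.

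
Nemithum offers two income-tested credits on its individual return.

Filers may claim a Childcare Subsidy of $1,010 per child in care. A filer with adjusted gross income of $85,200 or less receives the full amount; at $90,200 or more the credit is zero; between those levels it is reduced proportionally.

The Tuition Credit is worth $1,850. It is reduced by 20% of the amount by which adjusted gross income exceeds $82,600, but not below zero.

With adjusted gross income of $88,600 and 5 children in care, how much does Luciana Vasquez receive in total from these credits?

Childcare Subsidy: base = 5 × $1,010 = $5,050. $88,600 is $3,400 into a $5,000 phase-out range, leaving 1,600/5,000 of the credit: $5,050 × 1,600/5,000 = $1,616.
Tuition Credit: 20% of the $6,000 excess over $82,600 is $1,200; credit = $1,850 − $1,200 = $650.
Total: $1,616 + $650 = $2,266.

$2,266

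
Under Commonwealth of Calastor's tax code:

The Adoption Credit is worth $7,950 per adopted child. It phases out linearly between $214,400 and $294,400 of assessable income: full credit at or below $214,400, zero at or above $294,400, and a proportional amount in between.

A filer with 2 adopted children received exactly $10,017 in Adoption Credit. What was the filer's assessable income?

$244,000

Full credit = 2 × $7,950 = $15,900.
$10,017 is 10,017/15,900 of the full $15,900, so 5,883/15,900 of the $80,000 range has been used: income = $214,400 + $80,000 × 5,883/15,900 = $244,000.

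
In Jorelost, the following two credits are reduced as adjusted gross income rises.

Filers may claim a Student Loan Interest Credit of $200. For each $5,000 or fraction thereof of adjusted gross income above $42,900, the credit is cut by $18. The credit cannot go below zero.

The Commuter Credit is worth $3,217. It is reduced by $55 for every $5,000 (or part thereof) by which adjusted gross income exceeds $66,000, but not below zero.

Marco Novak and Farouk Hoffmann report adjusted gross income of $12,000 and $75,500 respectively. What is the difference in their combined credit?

$236

Marco ($12,000): Student Loan Interest Credit: $12,000 is at or below the $42,900 threshold, so the full $200 applies. Commuter Credit: $12,000 is at or below the $66,000 threshold, so the full $3,217 applies. total $200 + $3,217 = $3,417
Farouk ($75,500): Student Loan Interest Credit: income exceeds $42,900 by $32,600, which is 7 full-or-partial $5,000 increments; reduction = 7 × $18 = $126, leaving $74. Commuter Credit: income exceeds $66,000 by $9,500, which is 2 full-or-partial $5,000 increments; reduction = 2 × $55 = $110, leaving $3,107. total $74 + $3,107 = $3,181
Difference: |$3,417 − $3,181| = $236.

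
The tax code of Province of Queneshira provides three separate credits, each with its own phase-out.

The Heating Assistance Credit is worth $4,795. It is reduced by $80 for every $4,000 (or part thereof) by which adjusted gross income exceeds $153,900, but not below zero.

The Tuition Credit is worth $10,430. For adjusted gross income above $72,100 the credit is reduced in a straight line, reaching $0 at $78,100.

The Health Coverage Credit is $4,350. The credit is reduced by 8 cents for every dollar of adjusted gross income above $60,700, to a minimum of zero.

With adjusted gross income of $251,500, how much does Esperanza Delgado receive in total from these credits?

$2,795

Heating Assistance Credit: income exceeds $153,900 by $97,600, which is 25 full-or-partial $4,000 increments; reduction = 25 × $80 = $2,000, leaving $2,795.
Tuition Credit: $251,500 is at or above $78,100, so the credit is $0.
Health Coverage Credit: 8% of the $190,800 excess over $60,700 is $15,264 ≥ base, so the credit is $0.
Total: $2,795 + $0 + $0 = $2,795.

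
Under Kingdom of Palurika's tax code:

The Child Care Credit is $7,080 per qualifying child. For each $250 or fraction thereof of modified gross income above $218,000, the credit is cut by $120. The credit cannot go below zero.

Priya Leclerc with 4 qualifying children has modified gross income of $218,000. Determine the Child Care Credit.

$28,320

Child Care Credit: base = 4 × $7,080 = $28,320. $218,000 is at or below the $218,000 threshold, so the full $28,320 applies.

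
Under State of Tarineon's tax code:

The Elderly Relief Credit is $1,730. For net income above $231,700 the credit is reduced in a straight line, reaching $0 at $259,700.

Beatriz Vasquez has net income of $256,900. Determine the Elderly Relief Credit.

Elderly Relief Credit: $256,900 is $25,200 into a $28,000 phase-out range, leaving 2,800/28,000 of the credit: $1,730 × 2,800/28,000 = $173.

$173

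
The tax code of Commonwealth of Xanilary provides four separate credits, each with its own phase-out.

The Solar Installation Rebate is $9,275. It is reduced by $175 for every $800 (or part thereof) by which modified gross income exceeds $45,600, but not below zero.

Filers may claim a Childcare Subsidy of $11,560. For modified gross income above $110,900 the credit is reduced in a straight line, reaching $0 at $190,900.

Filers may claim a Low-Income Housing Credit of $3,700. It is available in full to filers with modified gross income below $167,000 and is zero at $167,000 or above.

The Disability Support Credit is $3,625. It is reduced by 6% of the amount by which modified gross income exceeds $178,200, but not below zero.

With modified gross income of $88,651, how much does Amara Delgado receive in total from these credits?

$18,885

Solar Installation Rebate: income exceeds $45,600 by $43,051 → 54 increments × $175 = $9,450 ≥ base, so the credit is $0.
Childcare Subsidy: $88,651 is at or below the $110,900 threshold, so the full $11,560 applies.
Low-Income Housing Credit: $88,651 is below the $167,000 cutoff, so the full $3,700 applies.
Disability Support Credit: $88,651 is at or below the $178,200 threshold, so the full $3,625 applies.
Total: $0 + $11,560 + $3,700 + $3,625 = $18,885.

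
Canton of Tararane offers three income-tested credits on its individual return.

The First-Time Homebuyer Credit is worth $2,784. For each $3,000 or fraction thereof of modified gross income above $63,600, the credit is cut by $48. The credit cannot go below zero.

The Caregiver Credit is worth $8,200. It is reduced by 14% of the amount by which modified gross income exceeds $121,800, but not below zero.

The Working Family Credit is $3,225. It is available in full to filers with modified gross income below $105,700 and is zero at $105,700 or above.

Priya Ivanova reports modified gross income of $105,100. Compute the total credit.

$13,537

First-Time Homebuyer Credit: income exceeds $63,600 by $41,500, which is 14 full-or-partial $3,000 increments; reduction = 14 × $48 = $672, leaving $2,112.
Caregiver Credit: $105,100 is at or below the $121,800 threshold, so the full $8,200 applies.
Working Family Credit: $105,100 is below the $105,700 cutoff, so the full $3,225 applies.
Total: $2,112 + $8,200 + $3,225 = $13,537.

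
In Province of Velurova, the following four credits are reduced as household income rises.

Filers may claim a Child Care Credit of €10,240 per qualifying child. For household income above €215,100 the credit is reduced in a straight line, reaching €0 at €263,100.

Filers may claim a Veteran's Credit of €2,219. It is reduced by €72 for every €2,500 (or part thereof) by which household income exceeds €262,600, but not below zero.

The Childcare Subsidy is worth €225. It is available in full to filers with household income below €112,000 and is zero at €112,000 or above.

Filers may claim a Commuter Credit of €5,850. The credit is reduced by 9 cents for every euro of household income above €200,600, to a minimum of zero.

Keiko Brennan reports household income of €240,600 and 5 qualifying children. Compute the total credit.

€28,469

Child Care Credit: base = 5 × €10,240 = €51,200. €240,600 is €25,500 into a €48,000 phase-out range, leaving 22,500/48,000 of the credit: €51,200 × 22,500/48,000 = €24,000.
Veteran's Credit: €240,600 is at or below the €262,600 threshold, so the full €2,219 applies.
Childcare Subsidy: €240,600 meets or exceeds the €112,000 cutoff, so the credit is €0.
Commuter Credit: 9% of the €40,000 excess over €200,600 is €3,600; credit = €5,850 − €3,600 = €2,250.
Total: €24,000 + €2,219 + €0 + €2,250 = €28,469.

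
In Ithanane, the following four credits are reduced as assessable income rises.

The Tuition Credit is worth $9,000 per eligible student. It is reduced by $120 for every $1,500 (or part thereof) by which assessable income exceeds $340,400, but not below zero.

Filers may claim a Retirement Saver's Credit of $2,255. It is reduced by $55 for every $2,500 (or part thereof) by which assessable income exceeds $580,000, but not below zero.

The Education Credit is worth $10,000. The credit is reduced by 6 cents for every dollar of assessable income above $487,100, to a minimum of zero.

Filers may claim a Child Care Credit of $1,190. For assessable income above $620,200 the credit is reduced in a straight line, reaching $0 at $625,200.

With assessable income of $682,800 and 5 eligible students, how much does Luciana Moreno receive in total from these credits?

$17,520

Tuition Credit: base = 5 × $9,000 = $45,000. income exceeds $340,400 by $342,400, which is 229 full-or-partial $1,500 increments; reduction = 229 × $120 = $27,480, leaving $17,520.
Retirement Saver's Credit: income exceeds $580,000 by $102,800 → 42 increments × $55 = $2,310 ≥ base, so the credit is $0.
Education Credit: 6% of the $195,700 excess over $487,100 is $11,742 ≥ base, so the credit is $0.
Child Care Credit: $682,800 is at or above $625,200, so the credit is $0.
Total: $17,520 + $0 + $0 + $0 = $17,520.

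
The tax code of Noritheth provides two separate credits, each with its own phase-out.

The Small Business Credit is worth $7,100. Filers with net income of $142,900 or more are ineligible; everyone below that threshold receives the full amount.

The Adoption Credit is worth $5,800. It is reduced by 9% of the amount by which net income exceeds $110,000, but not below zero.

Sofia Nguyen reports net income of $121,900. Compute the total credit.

$11,829

Small Business Credit: $121,900 is below the $142,900 cutoff, so the full $7,100 applies.
Adoption Credit: 9% of the $11,900 excess over $110,000 is $1,071; credit = $5,800 − $1,071 = $4,729.
Total: $7,100 + $4,729 = $11,829.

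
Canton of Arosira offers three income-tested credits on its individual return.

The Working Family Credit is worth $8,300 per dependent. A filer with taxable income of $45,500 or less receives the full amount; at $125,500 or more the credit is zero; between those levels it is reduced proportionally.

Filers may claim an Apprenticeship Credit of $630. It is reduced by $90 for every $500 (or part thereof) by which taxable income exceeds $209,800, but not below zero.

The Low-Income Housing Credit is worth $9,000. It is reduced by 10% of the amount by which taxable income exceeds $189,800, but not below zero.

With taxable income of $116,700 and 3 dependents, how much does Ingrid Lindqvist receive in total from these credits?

$12,369

Working Family Credit: base = 3 × $8,300 = $24,900. $116,700 is $71,200 into a $80,000 phase-out range, leaving 8,800/80,000 of the credit: $24,900 × 8,800/80,000 = $2,739.
Apprenticeship Credit: $116,700 is at or below the $209,800 threshold, so the full $630 applies.
Low-Income Housing Credit: $116,700 is at or below the $189,800 threshold, so the full $9,000 applies.
Total: $2,739 + $630 + $9,000 = $12,369.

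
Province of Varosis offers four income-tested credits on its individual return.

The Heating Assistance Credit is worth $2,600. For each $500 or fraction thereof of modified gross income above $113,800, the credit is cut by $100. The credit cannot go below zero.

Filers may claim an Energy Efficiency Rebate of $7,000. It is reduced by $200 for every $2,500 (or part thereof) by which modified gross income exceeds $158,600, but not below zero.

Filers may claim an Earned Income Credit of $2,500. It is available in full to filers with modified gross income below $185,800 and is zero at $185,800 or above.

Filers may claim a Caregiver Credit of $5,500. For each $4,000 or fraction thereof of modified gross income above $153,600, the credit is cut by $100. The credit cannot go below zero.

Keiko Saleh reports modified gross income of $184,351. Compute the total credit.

$12,000

Heating Assistance Credit: income exceeds $113,800 by $70,551 → 142 increments × $100 = $14,200 ≥ base, so the credit is $0.
Energy Efficiency Rebate: income exceeds $158,600 by $25,751, which is 11 full-or-partial $2,500 increments; reduction = 11 × $200 = $2,200, leaving $4,800.
Earned Income Credit: $184,351 is below the $185,800 cutoff, so the full $2,500 applies.
Caregiver Credit: income exceeds $153,600 by $30,751, which is 8 full-or-partial $4,000 increments; reduction = 8 × $100 = $800, leaving $4,700.
Total: $0 + $4,800 + $2,500 + $4,700 = $12,000.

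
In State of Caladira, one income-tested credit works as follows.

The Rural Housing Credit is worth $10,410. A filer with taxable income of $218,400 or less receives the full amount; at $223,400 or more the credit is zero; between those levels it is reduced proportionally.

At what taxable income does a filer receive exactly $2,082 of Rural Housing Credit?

$2,082 is 2,082/10,410 of the full $10,410, so 8,328/10,410 of the $5,000 range has been used: income = $218,400 + $5,000 × 8,328/10,410 = $222,400.

$222,400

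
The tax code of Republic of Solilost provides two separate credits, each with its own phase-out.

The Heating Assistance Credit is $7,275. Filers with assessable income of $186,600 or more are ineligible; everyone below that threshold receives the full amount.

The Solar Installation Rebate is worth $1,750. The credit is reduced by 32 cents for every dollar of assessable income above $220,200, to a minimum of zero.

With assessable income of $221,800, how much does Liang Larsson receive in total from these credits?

$1,238

Heating Assistance Credit: $221,800 meets or exceeds the $186,600 cutoff, so the credit is $0.
Solar Installation Rebate: 32% of the $1,600 excess over $220,200 is $512; credit = $1,750 − $512 = $1,238.
Total: $0 + $1,238 = $1,238.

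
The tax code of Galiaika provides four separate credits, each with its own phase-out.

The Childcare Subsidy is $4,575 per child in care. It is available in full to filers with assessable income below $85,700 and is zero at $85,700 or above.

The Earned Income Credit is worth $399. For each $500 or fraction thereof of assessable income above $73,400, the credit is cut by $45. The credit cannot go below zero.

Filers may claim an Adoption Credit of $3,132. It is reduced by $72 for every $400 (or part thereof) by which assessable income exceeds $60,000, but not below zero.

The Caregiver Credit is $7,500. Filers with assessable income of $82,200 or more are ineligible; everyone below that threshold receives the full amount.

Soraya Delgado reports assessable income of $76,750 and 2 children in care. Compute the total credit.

$16,842

Childcare Subsidy: base = 2 × $4,575 = $9,150. $76,750 is below the $85,700 cutoff, so the full $9,150 applies.
Earned Income Credit: income exceeds $73,400 by $3,350, which is 7 full-or-partial $500 increments; reduction = 7 × $45 = $315, leaving $84.
Adoption Credit: income exceeds $60,000 by $16,750, which is 42 full-or-partial $400 increments; reduction = 42 × $72 = $3,024, leaving $108.
Caregiver Credit: $76,750 is below the $82,200 cutoff, so the full $7,500 applies.
Total: $9,150 + $84 + $108 + $7,500 = $16,842.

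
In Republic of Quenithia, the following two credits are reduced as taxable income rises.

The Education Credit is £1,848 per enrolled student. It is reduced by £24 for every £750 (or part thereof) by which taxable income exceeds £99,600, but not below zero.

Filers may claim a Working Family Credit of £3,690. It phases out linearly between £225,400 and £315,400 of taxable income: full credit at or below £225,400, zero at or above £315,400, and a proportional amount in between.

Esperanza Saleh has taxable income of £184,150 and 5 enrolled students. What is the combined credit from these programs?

Education Credit: base = 5 × £1,848 = £9,240. income exceeds £99,600 by £84,550, which is 113 full-or-partial £750 increments; reduction = 113 × £24 = £2,712, leaving £6,528.
Working Family Credit: £184,150 is at or below the £225,400 threshold, so the full £3,690 applies.
Total: £6,528 + £3,690 = £10,218.

£10,218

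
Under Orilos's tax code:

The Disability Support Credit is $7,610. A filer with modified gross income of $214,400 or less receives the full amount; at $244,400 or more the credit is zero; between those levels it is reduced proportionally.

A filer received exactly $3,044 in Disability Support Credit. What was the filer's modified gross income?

$3,044 is 3,044/7,610 of the full $7,610, so 4,566/7,610 of the $30,000 range has been used: income = $214,400 + $30,000 × 4,566/7,610 = $232,400.

$232,400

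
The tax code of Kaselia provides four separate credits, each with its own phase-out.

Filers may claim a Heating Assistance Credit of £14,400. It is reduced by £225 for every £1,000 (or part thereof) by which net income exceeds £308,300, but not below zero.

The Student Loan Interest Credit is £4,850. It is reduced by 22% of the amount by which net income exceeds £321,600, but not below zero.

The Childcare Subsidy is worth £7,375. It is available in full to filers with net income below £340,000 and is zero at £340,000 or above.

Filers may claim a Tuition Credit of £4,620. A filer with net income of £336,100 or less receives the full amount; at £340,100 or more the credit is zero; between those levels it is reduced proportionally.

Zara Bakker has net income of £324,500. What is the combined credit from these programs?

Heating Assistance Credit: income exceeds £308,300 by £16,200, which is 17 full-or-partial £1,000 increments; reduction = 17 × £225 = £3,825, leaving £10,575.
Student Loan Interest Credit: 22% of the £2,900 excess over £321,600 is £638; credit = £4,850 − £638 = £4,212.
Childcare Subsidy: £324,500 is below the £340,000 cutoff, so the full £7,375 applies.
Tuition Credit: £324,500 is at or below the £336,100 threshold, so the full £4,620 applies.
Total: £10,575 + £4,212 + £7,375 + £4,620 = £26,782.

£26,782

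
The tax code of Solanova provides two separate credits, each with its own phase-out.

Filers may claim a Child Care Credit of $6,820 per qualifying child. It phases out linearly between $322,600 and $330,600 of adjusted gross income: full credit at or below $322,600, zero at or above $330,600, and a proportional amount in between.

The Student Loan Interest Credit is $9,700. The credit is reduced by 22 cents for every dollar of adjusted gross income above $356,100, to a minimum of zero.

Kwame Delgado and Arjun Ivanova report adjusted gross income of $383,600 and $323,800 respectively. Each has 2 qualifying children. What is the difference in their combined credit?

Kwame ($383,600): Child Care Credit: base = 2 × $6,820 = $13,640. $383,600 is at or above $330,600, so the credit is $0. Student Loan Interest Credit: 22% of the $27,500 excess over $356,100 is $6,050; credit = $9,700 − $6,050 = $3,650. total $0 + $3,650 = $3,650
Arjun ($323,800): Child Care Credit: base = 2 × $6,820 = $13,640. $323,800 is $1,200 into a $8,000 phase-out range, leaving 6,800/8,000 of the credit: $13,640 × 6,800/8,000 = $11,594. Student Loan Interest Credit: $323,800 is at or below the $356,100 threshold, so the full $9,700 applies. total $11,594 + $9,700 = $21,294
Difference: |$3,650 − $21,294| = $17,644.

$17,644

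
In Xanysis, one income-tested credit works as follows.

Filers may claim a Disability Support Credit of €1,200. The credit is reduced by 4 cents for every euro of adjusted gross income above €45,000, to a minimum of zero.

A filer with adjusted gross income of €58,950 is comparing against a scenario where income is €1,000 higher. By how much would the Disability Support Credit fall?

€40

At €58,950 — 4% of the €13,950 excess over €45,000 is €558; credit = €1,200 − €558 = €642.
At €59,950 — 4% of the €14,950 excess over €45,000 is €598; credit = €1,200 − €598 = €602.
Lost: €642 − €602 = €40.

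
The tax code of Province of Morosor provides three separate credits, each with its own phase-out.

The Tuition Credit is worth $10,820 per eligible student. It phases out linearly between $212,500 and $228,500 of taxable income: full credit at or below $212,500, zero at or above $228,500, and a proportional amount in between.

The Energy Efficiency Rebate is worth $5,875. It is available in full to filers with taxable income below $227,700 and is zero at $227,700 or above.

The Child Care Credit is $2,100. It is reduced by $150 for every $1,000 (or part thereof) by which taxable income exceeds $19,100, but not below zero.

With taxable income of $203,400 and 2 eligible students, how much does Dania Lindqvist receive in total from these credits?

$27,515

Tuition Credit: base = 2 × $10,820 = $21,640. $203,400 is at or below the $212,500 threshold, so the full $21,640 applies.
Energy Efficiency Rebate: $203,400 is below the $227,700 cutoff, so the full $5,875 applies.
Child Care Credit: income exceeds $19,100 by $184,300 → 185 increments × $150 = $27,750 ≥ base, so the credit is $0.
Total: $21,640 + $5,875 + $0 = $27,515.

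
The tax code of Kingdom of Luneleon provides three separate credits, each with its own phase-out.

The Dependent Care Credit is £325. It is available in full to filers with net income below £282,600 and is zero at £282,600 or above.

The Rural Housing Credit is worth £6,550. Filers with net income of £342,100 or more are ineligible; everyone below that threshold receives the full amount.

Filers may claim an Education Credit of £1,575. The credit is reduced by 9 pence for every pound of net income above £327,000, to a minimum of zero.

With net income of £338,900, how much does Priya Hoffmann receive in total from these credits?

£7,054

Dependent Care Credit: £338,900 meets or exceeds the £282,600 cutoff, so the credit is £0.
Rural Housing Credit: £338,900 is below the £342,100 cutoff, so the full £6,550 applies.
Education Credit: 9% of the £11,900 excess over £327,000 is £1,071; credit = £1,575 − £1,071 = £504.
Total: £0 + £6,550 + £504 = £7,054.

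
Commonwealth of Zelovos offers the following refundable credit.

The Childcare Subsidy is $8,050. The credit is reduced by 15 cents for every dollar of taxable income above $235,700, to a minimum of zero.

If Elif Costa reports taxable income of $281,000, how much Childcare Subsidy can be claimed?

Childcare Subsidy: 15% of the $45,300 excess over $235,700 is $6,795; credit = $8,050 − $6,795 = $1,255.

$1,255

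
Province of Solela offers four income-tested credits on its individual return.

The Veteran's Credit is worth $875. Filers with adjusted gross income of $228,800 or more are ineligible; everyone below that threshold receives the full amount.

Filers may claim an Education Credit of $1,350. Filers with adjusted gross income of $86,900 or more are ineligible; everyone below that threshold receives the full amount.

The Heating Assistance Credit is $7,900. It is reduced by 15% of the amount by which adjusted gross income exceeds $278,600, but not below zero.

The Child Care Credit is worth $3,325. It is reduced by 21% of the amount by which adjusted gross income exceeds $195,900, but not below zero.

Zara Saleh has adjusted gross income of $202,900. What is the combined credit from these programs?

Veteran's Credit: $202,900 is below the $228,800 cutoff, so the full $875 applies.
Education Credit: $202,900 meets or exceeds the $86,900 cutoff, so the credit is $0.
Heating Assistance Credit: $202,900 is at or below the $278,600 threshold, so the full $7,900 applies.
Child Care Credit: 21% of the $7,000 excess over $195,900 is $1,470; credit = $3,325 − $1,470 = $1,855.
Total: $875 + $0 + $7,900 + $1,855 = $10,630.

$10,630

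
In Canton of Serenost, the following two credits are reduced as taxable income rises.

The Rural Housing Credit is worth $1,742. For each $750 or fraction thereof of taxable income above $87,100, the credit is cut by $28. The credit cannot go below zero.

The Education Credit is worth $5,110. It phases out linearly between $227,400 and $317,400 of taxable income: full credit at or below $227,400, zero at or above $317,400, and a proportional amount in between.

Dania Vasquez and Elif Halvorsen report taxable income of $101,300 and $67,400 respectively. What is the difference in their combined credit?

Dania ($101,300): Rural Housing Credit: income exceeds $87,100 by $14,200, which is 19 full-or-partial $750 increments; reduction = 19 × $28 = $532, leaving $1,210. Education Credit: $101,300 is at or below the $227,400 threshold, so the full $5,110 applies. total $1,210 + $5,110 = $6,320
Elif ($67,400): Rural Housing Credit: $67,400 is at or below the $87,100 threshold, so the full $1,742 applies. Education Credit: $67,400 is at or below the $227,400 threshold, so the full $5,110 applies. total $1,742 + $5,110 = $6,852
Difference: |$6,320 − $6,852| = $532.

$532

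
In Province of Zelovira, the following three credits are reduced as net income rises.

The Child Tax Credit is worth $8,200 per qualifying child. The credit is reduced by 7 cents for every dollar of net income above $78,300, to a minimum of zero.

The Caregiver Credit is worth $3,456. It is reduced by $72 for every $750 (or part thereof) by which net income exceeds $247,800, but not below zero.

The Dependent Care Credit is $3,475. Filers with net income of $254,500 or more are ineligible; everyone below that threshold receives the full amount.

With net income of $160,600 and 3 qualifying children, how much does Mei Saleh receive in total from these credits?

Child Tax Credit: base = 3 × $8,200 = $24,600. 7% of the $82,300 excess over $78,300 is $5,761; credit = $24,600 − $5,761 = $18,839.
Caregiver Credit: $160,600 is at or below the $247,800 threshold, so the full $3,456 applies.
Dependent Care Credit: $160,600 is below the $254,500 cutoff, so the full $3,475 applies.
Total: $18,839 + $3,456 + $3,475 = $25,770.

$25,770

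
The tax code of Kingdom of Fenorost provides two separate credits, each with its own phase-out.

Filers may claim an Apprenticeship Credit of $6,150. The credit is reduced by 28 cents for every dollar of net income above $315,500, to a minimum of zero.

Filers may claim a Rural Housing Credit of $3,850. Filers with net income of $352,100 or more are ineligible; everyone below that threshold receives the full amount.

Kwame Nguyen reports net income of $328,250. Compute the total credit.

Apprenticeship Credit: 28% of the $12,750 excess over $315,500 is $3,570; credit = $6,150 − $3,570 = $2,580.
Rural Housing Credit: $328,250 is below the $352,100 cutoff, so the full $3,850 applies.
Total: $2,580 + $3,850 = $6,430.

$6,430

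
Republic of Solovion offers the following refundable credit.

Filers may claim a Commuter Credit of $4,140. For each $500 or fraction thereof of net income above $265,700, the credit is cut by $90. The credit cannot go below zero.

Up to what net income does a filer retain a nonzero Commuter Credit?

After 45 increments the reduction is 45 × $90 = $4,050, leaving $90; one more increment wipes it out. Increment 45 ends at excess 45 × $500 = $22,500, so the highest qualifying income is $265,700 + $22,500 = $288,200.

$288,200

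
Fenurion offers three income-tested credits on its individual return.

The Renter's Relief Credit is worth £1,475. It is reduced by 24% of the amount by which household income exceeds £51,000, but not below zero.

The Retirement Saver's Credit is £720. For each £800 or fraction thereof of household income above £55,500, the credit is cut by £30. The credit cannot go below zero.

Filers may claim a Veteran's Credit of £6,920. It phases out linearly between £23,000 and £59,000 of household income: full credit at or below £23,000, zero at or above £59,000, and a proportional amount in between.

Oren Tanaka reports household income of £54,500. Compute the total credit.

£2,220

Renter's Relief Credit: 24% of the £3,500 excess over £51,000 is £840; credit = £1,475 − £840 = £635.
Retirement Saver's Credit: £54,500 is at or below the £55,500 threshold, so the full £720 applies.
Veteran's Credit: £54,500 is £31,500 into a £36,000 phase-out range, leaving 4,500/36,000 of the credit: £6,920 × 4,500/36,000 = £865.
Total: £635 + £720 + £865 = £2,220.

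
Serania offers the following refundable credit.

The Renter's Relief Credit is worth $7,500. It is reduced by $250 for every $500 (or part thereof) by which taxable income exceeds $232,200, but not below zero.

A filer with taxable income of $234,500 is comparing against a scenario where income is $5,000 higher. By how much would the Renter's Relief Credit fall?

At $234,500 — income exceeds $232,200 by $2,300, which is 5 full-or-partial $500 increments; reduction = 5 × $250 = $1,250, leaving $6,250.
At $239,500 — income exceeds $232,200 by $7,300, which is 15 full-or-partial $500 increments; reduction = 15 × $250 = $3,750, leaving $3,750.
Lost: $6,250 − $3,750 = $2,500.

$2,500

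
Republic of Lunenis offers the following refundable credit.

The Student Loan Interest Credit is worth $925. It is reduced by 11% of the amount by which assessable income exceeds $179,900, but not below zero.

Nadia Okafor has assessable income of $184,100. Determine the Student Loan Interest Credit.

Student Loan Interest Credit: 11% of the $4,200 excess over $179,900 is $462; credit = $925 − $462 = $463.

$463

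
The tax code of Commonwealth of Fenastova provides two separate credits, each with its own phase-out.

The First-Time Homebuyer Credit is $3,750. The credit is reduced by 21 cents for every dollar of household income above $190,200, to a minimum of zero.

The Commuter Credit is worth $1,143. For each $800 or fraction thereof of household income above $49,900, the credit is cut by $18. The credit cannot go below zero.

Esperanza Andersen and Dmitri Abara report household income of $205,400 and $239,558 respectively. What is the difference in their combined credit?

$558

Esperanza ($205,400): First-Time Homebuyer Credit: 21% of the $15,200 excess over $190,200 is $3,192; credit = $3,750 − $3,192 = $558. Commuter Credit: income exceeds $49,900 by $155,500 → 195 increments × $18 = $3,510 ≥ base, so the credit is $0. total $558 + $0 = $558
Dmitri ($239,558): First-Time Homebuyer Credit: 21% of the $49,358 excess over $190,200 is $10,365.18 ≥ base, so the credit is $0. Commuter Credit: income exceeds $49,900 by $189,658 → 238 increments × $18 = $4,284 ≥ base, so the credit is $0. total $0 + $0 = $0
Difference: |$558 − $0| = $558.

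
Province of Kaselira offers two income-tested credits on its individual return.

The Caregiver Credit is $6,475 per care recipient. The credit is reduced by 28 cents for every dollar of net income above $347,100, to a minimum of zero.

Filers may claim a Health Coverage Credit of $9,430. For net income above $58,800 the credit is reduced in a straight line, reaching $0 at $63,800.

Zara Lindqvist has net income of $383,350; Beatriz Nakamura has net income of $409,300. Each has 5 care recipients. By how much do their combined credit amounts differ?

$7,266

Zara ($383,350): Caregiver Credit: base = 5 × $6,475 = $32,375. 28% of the $36,250 excess over $347,100 is $10,150; credit = $32,375 − $10,150 = $22,225. Health Coverage Credit: $383,350 is at or above $63,800, so the credit is $0. total $22,225 + $0 = $22,225
Beatriz ($409,300): Caregiver Credit: base = 5 × $6,475 = $32,375. 28% of the $62,200 excess over $347,100 is $17,416; credit = $32,375 − $17,416 = $14,959. Health Coverage Credit: $409,300 is at or above $63,800, so the credit is $0. total $14,959 + $0 = $14,959
Difference: |$22,225 − $14,959| = $7,266.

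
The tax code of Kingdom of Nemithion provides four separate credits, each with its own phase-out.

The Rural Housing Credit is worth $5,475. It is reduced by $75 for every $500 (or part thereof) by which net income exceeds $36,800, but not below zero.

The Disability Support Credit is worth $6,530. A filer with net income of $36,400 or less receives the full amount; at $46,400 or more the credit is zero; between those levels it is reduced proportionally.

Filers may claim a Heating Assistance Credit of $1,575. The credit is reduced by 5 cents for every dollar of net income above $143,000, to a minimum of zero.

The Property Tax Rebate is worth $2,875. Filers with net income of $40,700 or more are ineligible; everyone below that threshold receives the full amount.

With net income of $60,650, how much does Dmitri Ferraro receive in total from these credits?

$3,450

Rural Housing Credit: income exceeds $36,800 by $23,850, which is 48 full-or-partial $500 increments; reduction = 48 × $75 = $3,600, leaving $1,875.
Disability Support Credit: $60,650 is at or above $46,400, so the credit is $0.
Heating Assistance Credit: $60,650 is at or below the $143,000 threshold, so the full $1,575 applies.
Property Tax Rebate: $60,650 meets or exceeds the $40,700 cutoff, so the credit is $0.
Total: $1,875 + $0 + $1,575 + $0 = $3,450.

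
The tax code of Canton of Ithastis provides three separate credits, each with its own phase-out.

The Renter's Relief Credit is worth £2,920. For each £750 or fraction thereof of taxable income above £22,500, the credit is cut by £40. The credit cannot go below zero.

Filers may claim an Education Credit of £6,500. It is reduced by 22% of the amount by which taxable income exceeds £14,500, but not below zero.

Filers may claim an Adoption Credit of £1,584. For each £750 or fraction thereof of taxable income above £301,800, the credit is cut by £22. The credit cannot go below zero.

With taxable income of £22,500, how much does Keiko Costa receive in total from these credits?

Renter's Relief Credit: £22,500 is at or below the £22,500 threshold, so the full £2,920 applies.
Education Credit: 22% of the £8,000 excess over £14,500 is £1,760; credit = £6,500 − £1,760 = £4,740.
Adoption Credit: £22,500 is at or below the £301,800 threshold, so the full £1,584 applies.
Total: £2,920 + £4,740 + £1,584 = £9,244.

£9,244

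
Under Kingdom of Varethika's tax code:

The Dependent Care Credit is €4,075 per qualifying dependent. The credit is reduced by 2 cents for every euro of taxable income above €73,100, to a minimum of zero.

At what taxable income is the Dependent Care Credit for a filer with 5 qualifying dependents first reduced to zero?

€1,091,850

Full credit = 5 × €4,075 = €20,375.
The credit falls by 2% of each euro above €73,100, so it reaches zero when the excess is €20,375 / 2% = €1,018,750: income = €73,100 + €1,018,750 = €1,091,850.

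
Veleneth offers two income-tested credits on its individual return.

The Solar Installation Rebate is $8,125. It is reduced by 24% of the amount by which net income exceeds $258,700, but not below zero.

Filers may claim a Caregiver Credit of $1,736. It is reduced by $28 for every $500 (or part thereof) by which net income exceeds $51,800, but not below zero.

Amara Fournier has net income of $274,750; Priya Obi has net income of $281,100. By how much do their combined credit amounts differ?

Amara ($274,750): Solar Installation Rebate: 24% of the $16,050 excess over $258,700 is $3,852; credit = $8,125 − $3,852 = $4,273. Caregiver Credit: income exceeds $51,800 by $222,950 → 446 increments × $28 = $12,488 ≥ base, so the credit is $0. total $4,273 + $0 = $4,273
Priya ($281,100): Solar Installation Rebate: 24% of the $22,400 excess over $258,700 is $5,376; credit = $8,125 − $5,376 = $2,749. Caregiver Credit: income exceeds $51,800 by $229,300 → 459 increments × $28 = $12,852 ≥ base, so the credit is $0. total $2,749 + $0 = $2,749
Difference: |$4,273 − $2,749| = $1,524.

$1,524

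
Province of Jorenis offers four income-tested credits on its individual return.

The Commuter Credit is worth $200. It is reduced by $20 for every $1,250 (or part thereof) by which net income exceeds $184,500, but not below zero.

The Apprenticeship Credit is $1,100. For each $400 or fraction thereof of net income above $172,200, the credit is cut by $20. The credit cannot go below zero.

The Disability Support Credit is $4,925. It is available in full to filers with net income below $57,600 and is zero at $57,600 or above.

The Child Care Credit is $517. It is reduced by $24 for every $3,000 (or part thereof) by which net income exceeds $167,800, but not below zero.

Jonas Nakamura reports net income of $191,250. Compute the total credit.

$545

Commuter Credit: income exceeds $184,500 by $6,750, which is 6 full-or-partial $1,250 increments; reduction = 6 × $20 = $120, leaving $80.
Apprenticeship Credit: income exceeds $172,200 by $19,050, which is 48 full-or-partial $400 increments; reduction = 48 × $20 = $960, leaving $140.
Disability Support Credit: $191,250 meets or exceeds the $57,600 cutoff, so the credit is $0.
Child Care Credit: income exceeds $167,800 by $23,450, which is 8 full-or-partial $3,000 increments; reduction = 8 × $24 = $192, leaving $325.
Total: $80 + $140 + $0 + $325 = $545.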